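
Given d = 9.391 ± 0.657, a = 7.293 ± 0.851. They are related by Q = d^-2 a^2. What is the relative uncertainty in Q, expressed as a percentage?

Products/powers → add relative errors in quadrature, weighted by exponent:
  (-2·δd/d)² = (-2×0.0700)² = 0.0196;  (2·δa/a)² = (2×0.117)² = 0.0545
δQ/Q = √(0.0740) = 0.272

27.2%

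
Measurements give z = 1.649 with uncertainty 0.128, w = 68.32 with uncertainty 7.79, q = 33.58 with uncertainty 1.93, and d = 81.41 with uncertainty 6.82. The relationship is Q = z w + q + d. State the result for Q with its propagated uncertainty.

227.6 ± 17.1

Let p = z·w = 112.7. δp/p = √((1·δz/z)² + (1·δw/w)²) = √(0.00603 + 0.0130) = 0.138, so δp = 15.5.
Q = p + q + d: δQ = √(δp² + δq² + δd²) = √(241 + 3.72 + 46.5) = 17.1
Q = 227.6.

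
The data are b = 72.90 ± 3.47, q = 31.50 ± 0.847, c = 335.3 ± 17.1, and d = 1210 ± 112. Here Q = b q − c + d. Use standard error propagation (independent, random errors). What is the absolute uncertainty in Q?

169

Let p = b·q = 2296. δp/p = √((1·δb/b)² + (1·δq/q)²) = √(0.00227 + 0.000723) = 0.0547, so δp = 126.
Q = p − c + d: δQ = √(δp² + δc² + δd²) = √(15800 + 292 + 12500) = 169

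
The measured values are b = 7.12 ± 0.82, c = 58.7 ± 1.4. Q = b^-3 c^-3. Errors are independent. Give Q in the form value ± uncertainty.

(1.37 ± 0.483) × 10^-8

Products/powers → add relative errors in quadrature, weighted by exponent:
  (-3·δb/b)² = (-3×0.115)² = 0.119;  (-3·δc/c)² = (-3×0.0239)² = 0.00512
δQ/Q = √(0.124) = 0.353
Q = 1.37e-08, so δQ = 0.353 × 1.37e-08 = 4.83e-09.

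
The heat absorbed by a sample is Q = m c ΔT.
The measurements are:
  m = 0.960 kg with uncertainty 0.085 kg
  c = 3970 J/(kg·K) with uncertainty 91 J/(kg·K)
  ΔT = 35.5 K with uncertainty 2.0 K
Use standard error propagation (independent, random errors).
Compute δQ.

14500 J

Relative error in a monomial: (δQ/Q)² = Σ (nᵢ · δxᵢ/xᵢ)².
  (1·δm/m)² = (1×0.0885)² = 0.00784;  (1·δc/c)² = (1×0.0229)² = 0.000525;  (1·δΔT/ΔT)² = (1×0.0563)² = 0.00317
δQ/Q = √(0.0115) = 0.107
Q = 1.35e+05 J, so δQ = 0.107 × 1.35e+05 = 14500 J.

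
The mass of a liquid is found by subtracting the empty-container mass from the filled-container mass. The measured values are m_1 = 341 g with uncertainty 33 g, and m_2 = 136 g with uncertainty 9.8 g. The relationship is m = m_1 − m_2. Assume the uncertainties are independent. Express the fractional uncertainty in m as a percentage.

16.8%

For a sum/difference, combine absolute errors in quadrature:
  (δm_1)² = 1090;  (δm_2)² = 96.0
δm = √(1190) = 34.4 g
m = 205 g, so δm/m = 34.4/205 = 0.168.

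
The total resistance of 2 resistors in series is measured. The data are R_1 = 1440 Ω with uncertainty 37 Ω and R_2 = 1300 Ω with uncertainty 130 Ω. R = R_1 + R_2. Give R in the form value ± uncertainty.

Absolute uncertainties add in quadrature for a linear combination:
  (δR_1)² = 1370;  (δR_2)² = 16900
δR = √(18300) = 135 Ω
R = 2740 Ω.

2740 ± 135 Ω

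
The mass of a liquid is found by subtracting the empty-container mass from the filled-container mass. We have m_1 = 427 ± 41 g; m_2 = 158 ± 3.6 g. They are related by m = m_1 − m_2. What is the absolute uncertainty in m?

m is a linear combination, so absolute uncertainties add in quadrature:
  (δm_1)² = 1680;  (δm_2)² = 13.0
δm = √(1690) = 41.2 g

41.2 g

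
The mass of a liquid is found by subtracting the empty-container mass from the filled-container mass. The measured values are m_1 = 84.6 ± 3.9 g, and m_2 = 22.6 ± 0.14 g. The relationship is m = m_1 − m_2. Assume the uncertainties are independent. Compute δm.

For a sum/difference, combine absolute errors in quadrature:
  (δm_1)² = 15.2;  (δm_2)² = 0.0196
δm = √(15.2) = 3.90 g

3.90 g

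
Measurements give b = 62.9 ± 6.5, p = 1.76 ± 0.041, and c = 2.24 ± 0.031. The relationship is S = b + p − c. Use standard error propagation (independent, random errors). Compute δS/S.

For a sum/difference, combine absolute errors in quadrature:
  (δb)² = 42.2;  (δp)² = 0.00168;  (δc)² = 0.000961
δS = √(42.3) = 6.50
S = 62.4, so δS/S = 6.50/62.4 = 0.104.

0.104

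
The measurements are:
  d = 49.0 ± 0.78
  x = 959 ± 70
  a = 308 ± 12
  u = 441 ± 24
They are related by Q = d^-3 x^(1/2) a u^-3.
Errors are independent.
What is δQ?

1.69e-10

Each factor contributes (exponent × relative error)² to (δQ/Q)²:
  (-3·δd/d)² = (-3×0.0159)² = 0.00228;  (½·δx/x)² = (0.5×0.0730)² = 0.00133;  (1·δa/a)² = (1×0.0390)² = 0.00152;  (-3·δu/u)² = (-3×0.0544)² = 0.0267
δQ/Q = √(0.0318) = 0.178
Q = 9.45e-10, so δQ = 0.178 × 9.45e-10 = 1.69e-10.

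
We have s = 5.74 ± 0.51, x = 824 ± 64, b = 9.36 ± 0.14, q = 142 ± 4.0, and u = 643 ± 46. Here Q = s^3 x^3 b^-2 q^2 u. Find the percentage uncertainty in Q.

36.7%

Relative error in a monomial: (δQ/Q)² = Σ (nᵢ · δxᵢ/xᵢ)².
  (3·δs/s)² = (3×0.0889)² = 0.0710;  (3·δx/x)² = (3×0.0777)² = 0.0543;  (-2·δb/b)² = (-2×0.0150)² = 0.000895;  (2·δq/q)² = (2×0.0282)² = 0.00317;  (1·δu/u)² = (1×0.0715)² = 0.00512
δQ/Q = √(0.135) = 0.367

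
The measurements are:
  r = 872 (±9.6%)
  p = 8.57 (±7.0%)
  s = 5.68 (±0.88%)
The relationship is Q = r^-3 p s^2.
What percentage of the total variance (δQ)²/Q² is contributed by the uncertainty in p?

(δQ/Q)² = (-3·δr/r)² + (1·δp/p)² + (2·δs/s)²
  r term: (-3×0.0960)² = 0.0829
  p term: (1×0.0700)² = 0.00490
  s term: (2×0.00880)² = 0.000310
Total = 0.0882. Share from p = 0.00490/0.0882 = 0.0556.

5.56%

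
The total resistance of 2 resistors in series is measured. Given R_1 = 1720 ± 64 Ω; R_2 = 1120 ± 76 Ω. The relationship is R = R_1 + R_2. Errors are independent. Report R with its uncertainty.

2840 ± 99.4 Ω

Absolute uncertainties add in quadrature for a linear combination:
  (δR_1)² = 4100;  (δR_2)² = 5780
δR = √(9870) = 99.4 Ω
R = 2840 Ω.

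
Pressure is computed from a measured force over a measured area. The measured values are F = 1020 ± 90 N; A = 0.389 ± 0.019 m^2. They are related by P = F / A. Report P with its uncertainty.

2620 ± 264 Pa

Since P is a product/quotient, work with relative uncertainties:
  (1·δF/F)² = (1×0.0882)² = 0.00779;  (-1·δA/A)² = (-1×0.0488)² = 0.00239
δP/P = √(0.0102) = 0.101
P = 2620 Pa, so δP = 0.101 × 2620 = 264 Pa.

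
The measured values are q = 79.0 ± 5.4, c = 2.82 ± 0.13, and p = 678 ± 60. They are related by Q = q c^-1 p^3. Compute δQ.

Since Q is a product/quotient, work with relative uncertainties:
  (1·δq/q)² = (1×0.0684)² = 0.00467;  (-1·δc/c)² = (-1×0.0461)² = 0.00213;  (3·δp/p)² = (3×0.0885)² = 0.0705
δQ/Q = √(0.0773) = 0.278
Q = 8.73e+09, so δQ = 0.278 × 8.73e+09 = 2.43e+09.

2.43e+09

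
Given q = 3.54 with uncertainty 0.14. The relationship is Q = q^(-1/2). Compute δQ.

For a monomial Q ∝ q^(-1/2), fractional errors add in quadrature:
  (−½·δq/q)² = (-0.5×0.0395)² = 0.000391
δQ/Q = √(0.000391) = 0.0198
Q = 0.531, so δQ = 0.0198 × 0.531 = 0.0105.

0.0105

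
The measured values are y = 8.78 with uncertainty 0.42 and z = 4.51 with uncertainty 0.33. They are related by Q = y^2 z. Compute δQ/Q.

Q is a product of powers, so relative uncertainties combine in quadrature:
  (2·δy/y)² = (2×0.0478)² = 0.00915;  (1·δz/z)² = (1×0.0732)² = 0.00535
δQ/Q = √(0.0145) = 0.120

0.120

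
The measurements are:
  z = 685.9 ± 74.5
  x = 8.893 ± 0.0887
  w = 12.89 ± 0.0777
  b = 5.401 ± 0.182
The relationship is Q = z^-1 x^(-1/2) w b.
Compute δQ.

Products/powers → add relative errors in quadrature, weighted by exponent:
  (-1·δz/z)² = (-1×0.109)² = 0.0118;  (−½·δx/x)² = (-0.5×0.00997)² = 2.49e-05;  (1·δw/w)² = (1×0.00603)² = 3.63e-05;  (1·δb/b)² = (1×0.0337)² = 0.00114
δQ/Q = √(0.0130) = 0.114
Q = 0.03404, so δQ = 0.114 × 0.03404 = 0.00388.

0.00388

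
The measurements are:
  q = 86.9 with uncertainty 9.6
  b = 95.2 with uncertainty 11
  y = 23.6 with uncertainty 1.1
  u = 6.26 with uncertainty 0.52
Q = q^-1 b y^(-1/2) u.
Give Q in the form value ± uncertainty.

1.41 ± 0.256

Q is a product of powers, so relative uncertainties combine in quadrature:
  (-1·δq/q)² = (-1×0.110)² = 0.0122;  (1·δb/b)² = (1×0.116)² = 0.0134;  (−½·δy/y)² = (-0.5×0.0466)² = 0.000543;  (1·δu/u)² = (1×0.0831)² = 0.00690
δQ/Q = √(0.0330) = 0.182
Q = 1.41, so δQ = 0.182 × 1.41 = 0.256.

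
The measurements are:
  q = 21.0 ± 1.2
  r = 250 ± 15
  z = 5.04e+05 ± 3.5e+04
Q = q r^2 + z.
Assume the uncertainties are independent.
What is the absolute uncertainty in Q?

1.78e+05

Let p = q·r^2 = 1.31e+06. δp/p = √((1·δq/q)² + (2·δr/r)²) = √(0.00327 + 0.0144) = 0.133, so δp = 1.74e+05.
Q = p + z: δQ = √(δp² + δz²) = √(3.04e+10 + 1.22e+09) = 1.78e+05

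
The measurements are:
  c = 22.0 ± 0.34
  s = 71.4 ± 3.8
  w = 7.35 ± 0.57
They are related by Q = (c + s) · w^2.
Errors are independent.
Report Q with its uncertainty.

5050 ± 809

Let u = c + s = 93.4. δu = √(δc² + δs²) = √(0.116 + 14.4) = 3.82, so δu/u = 0.0408.
Q is then a monomial in u, w:
δQ/Q = √((δu/u)² + (2·δw/w)²) = √(0.00167 + 0.0241) = 0.160
Q = 5050, so δQ = 0.160 × 5050 = 809.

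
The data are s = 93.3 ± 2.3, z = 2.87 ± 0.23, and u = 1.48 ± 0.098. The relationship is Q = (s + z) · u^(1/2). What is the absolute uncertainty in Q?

4.79

Let w = s + z = 96.2. δw = √(δs² + δz²) = √(5.29 + 0.0529) = 2.31, so δw/w = 0.0240.
Q is then a monomial in w, u:
δQ/Q = √((δw/w)² + (½·δu/u)²) = √(0.000578 + 0.00110) = 0.0409
Q = 117, so δQ = 0.0409 × 117 = 4.79.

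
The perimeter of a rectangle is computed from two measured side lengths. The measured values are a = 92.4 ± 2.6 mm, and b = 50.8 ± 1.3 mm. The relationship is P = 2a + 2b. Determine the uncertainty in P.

Each term contributes (cᵢ δxᵢ)² to (δP)²:
  (2·δa)² = 27.0;  (2·δb)² = 6.76
δP = √(33.8) = 5.81 mm

5.81 mm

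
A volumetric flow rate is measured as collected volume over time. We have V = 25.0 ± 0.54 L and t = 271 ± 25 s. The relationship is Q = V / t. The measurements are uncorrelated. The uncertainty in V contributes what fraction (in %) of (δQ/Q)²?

(δQ/Q)² = (1·δV/V)² + (-1·δt/t)²
  V term: (1×0.0216)² = 0.000467
  t term: (-1×0.0923)² = 0.00851
Total = 0.00898. Share from V = 0.000467/0.00898 = 0.0520.

5.20%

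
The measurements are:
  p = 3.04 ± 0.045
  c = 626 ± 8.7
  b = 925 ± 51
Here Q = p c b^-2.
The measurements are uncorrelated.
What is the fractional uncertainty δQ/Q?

0.112

Products/powers → add relative errors in quadrature, weighted by exponent:
  (1·δp/p)² = (1×0.0148)² = 0.000219;  (1·δc/c)² = (1×0.0139)² = 0.000193;  (-2·δb/b)² = (-2×0.0551)² = 0.0122
δQ/Q = √(0.0126) = 0.112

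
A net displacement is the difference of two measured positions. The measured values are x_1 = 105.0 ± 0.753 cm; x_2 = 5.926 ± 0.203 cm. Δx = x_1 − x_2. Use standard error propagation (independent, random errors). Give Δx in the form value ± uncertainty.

Sums and differences: (δΔx)² = Σ (cᵢ δxᵢ)².
  (δx_1)² = 0.567;  (δx_2)² = 0.0412
δΔx = √(0.608) = 0.780 cm
Δx = 99.07 cm.

99.07 ± 0.780 cm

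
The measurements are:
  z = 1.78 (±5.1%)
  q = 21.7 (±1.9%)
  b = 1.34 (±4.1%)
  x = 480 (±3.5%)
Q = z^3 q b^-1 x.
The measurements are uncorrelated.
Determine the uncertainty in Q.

7160

Each factor contributes (exponent × relative error)² to (δQ/Q)²:
  (3·δz/z)² = (3×0.0510)² = 0.0234;  (1·δq/q)² = (1×0.0190)² = 0.000361;  (-1·δb/b)² = (-1×0.0410)² = 0.00168;  (1·δx/x)² = (1×0.0350)² = 0.00123
δQ/Q = √(0.0267) = 0.163
Q = 43800, so δQ = 0.163 × 43800 = 7160.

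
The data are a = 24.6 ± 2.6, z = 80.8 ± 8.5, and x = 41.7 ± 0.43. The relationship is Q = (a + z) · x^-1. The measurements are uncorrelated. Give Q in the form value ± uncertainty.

2.53 ± 0.215

Let u = a + z = 105. δu = √(δa² + δz²) = √(6.76 + 72.2) = 8.89, so δu/u = 0.0843.
Q is then a monomial in u, x:
δQ/Q = √((δu/u)² + (-1·δx/x)²) = √(0.00711 + 0.000106) = 0.0850
Q = 2.53, so δQ = 0.0850 × 2.53 = 0.215.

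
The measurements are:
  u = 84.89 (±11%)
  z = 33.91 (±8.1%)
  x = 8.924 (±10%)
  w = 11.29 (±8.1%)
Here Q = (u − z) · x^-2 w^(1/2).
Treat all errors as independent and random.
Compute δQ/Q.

0.279

Let h = u − z = 50.98. δh = √(δu² + δz²) = √(87.2 + 7.54) = 9.73, so δh/h = 0.191.
Q is then a monomial in h, x, w:
δQ/Q = √((δh/h)² + (-2·δx/x)² + (½·δw/w)²) = √(0.0365 + 0.0400 + 0.00164) = 0.279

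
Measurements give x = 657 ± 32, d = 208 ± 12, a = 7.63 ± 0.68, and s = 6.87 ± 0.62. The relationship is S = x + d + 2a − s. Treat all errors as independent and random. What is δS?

34.2

Sums and differences: (δS)² = Σ (cᵢ δxᵢ)².
  (δx)² = 1020;  (δd)² = 144;  (2·δa)² = 1.85;  (δs)² = 0.384
δS = √(1170) = 34.2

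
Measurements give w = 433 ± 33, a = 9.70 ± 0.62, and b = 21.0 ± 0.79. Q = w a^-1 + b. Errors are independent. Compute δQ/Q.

Let p = w·a^-1 = 44.6. δp/p = √((1·δw/w)² + (-1·δa/a)²) = √(0.00581 + 0.00409) = 0.0995, so δp = 4.44.
Q = p + b: δQ = √(δp² + δb²) = √(19.7 + 0.624) = 4.51
Q = 65.6, so δQ/Q = 4.51/65.6 = 0.0687.

0.0687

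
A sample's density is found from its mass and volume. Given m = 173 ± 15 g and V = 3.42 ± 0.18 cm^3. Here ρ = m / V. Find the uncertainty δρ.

Since ρ is a product/quotient, work with relative uncertainties:
  (1·δm/m)² = (1×0.0867)² = 0.00752;  (-1·δV/V)² = (-1×0.0526)² = 0.00277
δρ/ρ = √(0.0103) = 0.101
ρ = 50.6 g/cm^3, so δρ = 0.101 × 50.6 = 5.13 g/cm^3.

5.13 g/cm^3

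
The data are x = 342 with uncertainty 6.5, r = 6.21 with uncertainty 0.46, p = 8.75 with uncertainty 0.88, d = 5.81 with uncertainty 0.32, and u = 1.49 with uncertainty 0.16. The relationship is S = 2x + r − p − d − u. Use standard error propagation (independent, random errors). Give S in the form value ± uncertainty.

674 ± 13.0

For a sum/difference, combine absolute errors in quadrature:
  (2·δx)² = 169;  (δr)² = 0.212;  (δp)² = 0.774;  (δd)² = 0.102;  (δu)² = 0.0256
δS = √(170) = 13.0
S = 674.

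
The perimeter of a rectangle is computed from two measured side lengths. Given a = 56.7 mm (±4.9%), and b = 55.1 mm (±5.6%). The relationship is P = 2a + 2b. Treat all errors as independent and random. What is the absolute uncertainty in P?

8.30 mm

P is a linear combination, so absolute uncertainties add in quadrature:
  (2·δa)² = 30.9;  (2·δb)² = 38.1
δP = √(69.0) = 8.30 mm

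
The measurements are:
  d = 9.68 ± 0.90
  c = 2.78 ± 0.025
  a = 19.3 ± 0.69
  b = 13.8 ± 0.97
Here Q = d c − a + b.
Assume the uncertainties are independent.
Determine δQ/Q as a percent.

13.0%

Let p = d·c = 26.9. δp/p = √((1·δd/d)² + (1·δc/c)²) = √(0.00864 + 8.09e-05) = 0.0934, so δp = 2.51.
Q = p − a + b: δQ = √(δp² + δa² + δb²) = √(6.32 + 0.476 + 0.941) = 2.78
Q = 21.4, so δQ/Q = 2.78/21.4 = 0.130.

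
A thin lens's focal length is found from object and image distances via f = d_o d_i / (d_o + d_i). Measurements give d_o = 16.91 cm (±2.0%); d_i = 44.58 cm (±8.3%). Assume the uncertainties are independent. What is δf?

0.332 cm

∂f/∂d_o = (d_i/(d_o+d_i))² = 0.526;  ∂f/∂d_i = (d_o/(d_o+d_i))² = 0.0756
δf = √((∂f/∂d_o · δd_o)² + (∂f/∂d_i · δd_i)²) = √(0.0316 + 0.0783) = 0.332 cm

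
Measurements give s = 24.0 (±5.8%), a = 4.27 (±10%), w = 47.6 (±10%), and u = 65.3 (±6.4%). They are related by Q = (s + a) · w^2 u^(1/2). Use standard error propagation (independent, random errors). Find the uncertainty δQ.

1.08e+05

Let h = s + a = 28.3. δh = √(δs² + δa²) = √(1.94 + 0.182) = 1.46, so δh/h = 0.0515.
Q is then a monomial in h, w, u:
δQ/Q = √((δh/h)² + (2·δw/w)² + (½·δu/u)²) = √(0.00265 + 0.0400 + 0.00102) = 0.209
Q = 5.18e+05, so δQ = 0.209 × 5.18e+05 = 1.08e+05.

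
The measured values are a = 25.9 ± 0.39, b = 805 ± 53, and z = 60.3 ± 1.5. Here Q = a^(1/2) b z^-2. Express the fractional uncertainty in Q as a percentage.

8.29%

Q is a product of powers, so relative uncertainties combine in quadrature:
  (½·δa/a)² = (0.5×0.0151)² = 5.67e-05;  (1·δb/b)² = (1×0.0658)² = 0.00433;  (-2·δz/z)² = (-2×0.0249)² = 0.00248
δQ/Q = √(0.00687) = 0.0829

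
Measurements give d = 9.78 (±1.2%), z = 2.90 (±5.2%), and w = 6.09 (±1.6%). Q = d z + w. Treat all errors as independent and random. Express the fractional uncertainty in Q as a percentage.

Let p = d·z = 28.4. δp/p = √((1·δd/d)² + (1·δz/z)²) = √(0.000144 + 0.00270) = 0.0534, so δp = 1.51.
Q = p + w: δQ = √(δp² + δw²) = √(2.29 + 0.00949) = 1.52
Q = 34.5, so δQ/Q = 1.52/34.5 = 0.0440.

4.40%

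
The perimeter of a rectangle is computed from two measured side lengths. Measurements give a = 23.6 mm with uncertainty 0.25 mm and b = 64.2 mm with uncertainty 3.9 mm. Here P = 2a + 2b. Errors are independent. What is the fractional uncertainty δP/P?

Absolute uncertainties add in quadrature for a linear combination:
  (2·δa)² = 0.250;  (2·δb)² = 60.8
δP = √(61.1) = 7.82 mm
P = 176 mm, so δP/P = 7.82/176 = 0.0445.

0.0445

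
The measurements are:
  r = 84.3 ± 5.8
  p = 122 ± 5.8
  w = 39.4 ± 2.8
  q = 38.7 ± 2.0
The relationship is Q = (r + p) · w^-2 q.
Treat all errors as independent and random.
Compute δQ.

0.804

Let u = r + p = 206. δu = √(δr² + δp²) = √(33.6 + 33.6) = 8.20, so δu/u = 0.0398.
Q is then a monomial in u, w, q:
δQ/Q = √((δu/u)² + (-2·δw/w)² + (1·δq/q)²) = √(0.00158 + 0.0202 + 0.00267) = 0.156
Q = 5.14, so δQ = 0.156 × 5.14 = 0.804.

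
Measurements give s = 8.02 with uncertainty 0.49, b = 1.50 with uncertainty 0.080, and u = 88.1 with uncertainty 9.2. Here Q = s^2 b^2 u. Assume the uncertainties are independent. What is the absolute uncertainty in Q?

2460

Q is a product of powers, so relative uncertainties combine in quadrature:
  (2·δs/s)² = (2×0.0611)² = 0.0149;  (2·δb/b)² = (2×0.0533)² = 0.0114;  (1·δu/u)² = (1×0.104)² = 0.0109
δQ/Q = √(0.0372) = 0.193
Q = 12700, so δQ = 0.193 × 12700 = 2460.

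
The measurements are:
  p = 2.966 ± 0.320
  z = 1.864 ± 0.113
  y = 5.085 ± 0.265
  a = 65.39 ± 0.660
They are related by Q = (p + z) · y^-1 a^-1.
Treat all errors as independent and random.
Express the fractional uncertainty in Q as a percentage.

Let u = p + z = 4.830. δu = √(δp² + δz²) = √(0.102 + 0.0128) = 0.339, so δu/u = 0.0703.
Q is then a monomial in u, y, a:
δQ/Q = √((δu/u)² + (-1·δy/y)² + (-1·δa/a)²) = √(0.00494 + 0.00272 + 0.000102) = 0.0881

8.81%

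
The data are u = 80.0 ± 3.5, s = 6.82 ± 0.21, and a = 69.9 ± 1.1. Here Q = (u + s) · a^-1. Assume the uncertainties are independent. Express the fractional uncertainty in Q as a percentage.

Let w = u + s = 86.8. δw = √(δu² + δs²) = √(12.2 + 0.0441) = 3.51, so δw/w = 0.0404.
Q is then a monomial in w, a:
δQ/Q = √((δw/w)² + (-1·δa/a)²) = √(0.00163 + 0.000248) = 0.0433

4.33%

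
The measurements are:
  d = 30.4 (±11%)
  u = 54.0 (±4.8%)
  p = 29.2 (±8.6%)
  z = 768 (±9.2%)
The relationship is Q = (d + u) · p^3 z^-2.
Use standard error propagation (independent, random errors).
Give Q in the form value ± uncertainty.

Let w = d + u = 84.4. δw = √(δd² + δu²) = √(11.2 + 6.72) = 4.23, so δw/w = 0.0501.
Q is then a monomial in w, p, z:
δQ/Q = √((δw/w)² + (3·δp/p)² + (-2·δz/z)²) = √(0.00251 + 0.0666 + 0.0339) = 0.321
Q = 3.56, so δQ = 0.321 × 3.56 = 1.14.

3.56 ± 1.14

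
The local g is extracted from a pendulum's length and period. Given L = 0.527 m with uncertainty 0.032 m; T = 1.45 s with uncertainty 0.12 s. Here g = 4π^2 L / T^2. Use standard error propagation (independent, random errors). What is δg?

1.74 m/s^2

Relative error in a monomial: (δg/g)² = Σ (nᵢ · δxᵢ/xᵢ)².
  (1·δL/L)² = (1×0.0607)² = 0.00369;  (-2·δT/T)² = (-2×0.0828)² = 0.0274
δg/g = √(0.0311) = 0.176
g = 9.90 m/s^2, so δg = 0.176 × 9.90 = 1.74 m/s^2.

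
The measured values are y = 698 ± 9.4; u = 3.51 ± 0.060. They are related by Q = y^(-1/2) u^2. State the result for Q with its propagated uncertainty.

0.466 ± 0.0162

Products/powers → add relative errors in quadrature, weighted by exponent:
  (−½·δy/y)² = (-0.5×0.0135)² = 4.53e-05;  (2·δu/u)² = (2×0.0171)² = 0.00117
δQ/Q = √(0.00121) = 0.0348
Q = 0.466, so δQ = 0.0348 × 0.466 = 0.0162.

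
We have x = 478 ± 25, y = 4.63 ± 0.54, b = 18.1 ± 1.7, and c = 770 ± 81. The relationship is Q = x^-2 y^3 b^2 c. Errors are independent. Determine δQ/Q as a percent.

Relative error in a monomial: (δQ/Q)² = Σ (nᵢ · δxᵢ/xᵢ)².
  (-2·δx/x)² = (-2×0.0523)² = 0.0109;  (3·δy/y)² = (3×0.117)² = 0.122;  (2·δb/b)² = (2×0.0939)² = 0.0353;  (1·δc/c)² = (1×0.105)² = 0.0111
δQ/Q = √(0.180) = 0.424

42.4%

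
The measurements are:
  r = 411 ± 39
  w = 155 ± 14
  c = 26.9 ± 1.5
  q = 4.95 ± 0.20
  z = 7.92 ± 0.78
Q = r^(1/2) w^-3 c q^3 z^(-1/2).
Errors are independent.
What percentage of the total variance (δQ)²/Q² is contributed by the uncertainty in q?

(δQ/Q)² = (½·δr/r)² + (-3·δw/w)² + (1·δc/c)² + (3·δq/q)² + (−½·δz/z)²
  r term: (0.5×0.0949)² = 0.00225
  w term: (-3×0.0903)² = 0.0734
  c term: (1×0.0558)² = 0.00311
  q term: (3×0.0404)² = 0.0147
  z term: (-0.5×0.0985)² = 0.00242
Total = 0.0959. Share from q = 0.0147/0.0959 = 0.153.

15.3%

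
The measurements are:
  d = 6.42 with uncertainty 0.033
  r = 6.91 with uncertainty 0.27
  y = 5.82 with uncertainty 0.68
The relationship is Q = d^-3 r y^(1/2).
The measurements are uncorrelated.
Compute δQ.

Q is a product of powers, so relative uncertainties combine in quadrature:
  (-3·δd/d)² = (-3×0.00514)² = 0.000238;  (1·δr/r)² = (1×0.0391)² = 0.00153;  (½·δy/y)² = (0.5×0.117)² = 0.00341
δQ/Q = √(0.00518) = 0.0720
Q = 0.0630, so δQ = 0.0720 × 0.0630 = 0.00453.

0.00453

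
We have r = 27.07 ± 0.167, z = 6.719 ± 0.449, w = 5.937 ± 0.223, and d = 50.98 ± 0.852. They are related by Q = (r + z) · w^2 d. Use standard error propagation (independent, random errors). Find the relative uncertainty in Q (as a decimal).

Let u = r + z = 33.79. δu = √(δr² + δz²) = √(0.0279 + 0.202) = 0.479, so δu/u = 0.0142.
Q is then a monomial in u, w, d:
δQ/Q = √((δu/u)² + (2·δw/w)² + (1·δd/d)²) = √(0.000201 + 0.00564 + 0.000279) = 0.0783

0.0783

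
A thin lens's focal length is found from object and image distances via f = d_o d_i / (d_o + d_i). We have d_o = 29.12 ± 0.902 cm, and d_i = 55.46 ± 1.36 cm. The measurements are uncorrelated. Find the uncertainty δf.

∂f/∂d_o = (d_i/(d_o+d_i))² = 0.430;  ∂f/∂d_i = (d_o/(d_o+d_i))² = 0.119
δf = √((∂f/∂d_o · δd_o)² + (∂f/∂d_i · δd_i)²) = √(0.150 + 0.0260) = 0.420 cm

0.420 cm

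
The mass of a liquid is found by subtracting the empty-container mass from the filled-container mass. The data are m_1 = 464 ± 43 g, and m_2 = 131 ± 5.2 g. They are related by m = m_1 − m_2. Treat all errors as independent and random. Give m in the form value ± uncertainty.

m is a linear combination, so absolute uncertainties add in quadrature:
  (δm_1)² = 1850;  (δm_2)² = 27.0
δm = √(1880) = 43.3 g
m = 333 g.

333 ± 43.3 g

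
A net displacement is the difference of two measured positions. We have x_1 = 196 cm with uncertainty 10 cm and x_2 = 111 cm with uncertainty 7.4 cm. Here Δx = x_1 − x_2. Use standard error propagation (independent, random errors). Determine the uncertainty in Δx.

12.4 cm

Each term contributes (cᵢ δxᵢ)² to (δΔx)²:
  (δx_1)² = 100;  (δx_2)² = 54.8
δΔx = √(155) = 12.4 cm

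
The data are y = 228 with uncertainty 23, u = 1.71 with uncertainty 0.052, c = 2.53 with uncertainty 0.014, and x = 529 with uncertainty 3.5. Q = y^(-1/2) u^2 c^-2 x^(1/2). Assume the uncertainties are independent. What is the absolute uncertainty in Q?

0.0556

Products/powers → add relative errors in quadrature, weighted by exponent:
  (−½·δy/y)² = (-0.5×0.101)² = 0.00254;  (2·δu/u)² = (2×0.0304)² = 0.00370;  (-2·δc/c)² = (-2×0.00553)² = 0.000122;  (½·δx/x)² = (0.5×0.00662)² = 1.09e-05
δQ/Q = √(0.00638) = 0.0799
Q = 0.696, so δQ = 0.0799 × 0.696 = 0.0556.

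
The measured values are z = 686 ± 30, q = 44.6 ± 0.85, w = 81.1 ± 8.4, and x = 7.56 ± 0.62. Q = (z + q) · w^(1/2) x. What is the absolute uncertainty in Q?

Let u = z + q = 731. δu = √(δz² + δq²) = √(900 + 0.722) = 30.0, so δu/u = 0.0411.
Q is then a monomial in u, w, x:
δQ/Q = √((δu/u)² + (½·δw/w)² + (1·δx/x)²) = √(0.00169 + 0.00268 + 0.00673) = 0.105
Q = 49700, so δQ = 0.105 × 49700 = 5240.

5240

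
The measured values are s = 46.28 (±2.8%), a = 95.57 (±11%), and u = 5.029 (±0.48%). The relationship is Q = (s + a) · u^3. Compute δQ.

Let w = s + a = 141.8. δw = √(δs² + δa²) = √(1.68 + 111) = 10.6, so δw/w = 0.0747.
Q is then a monomial in w, u:
δQ/Q = √((δw/w)² + (3·δu/u)²) = √(0.00558 + 0.000207) = 0.0760
Q = 18040, so δQ = 0.0760 × 18040 = 1370.

1370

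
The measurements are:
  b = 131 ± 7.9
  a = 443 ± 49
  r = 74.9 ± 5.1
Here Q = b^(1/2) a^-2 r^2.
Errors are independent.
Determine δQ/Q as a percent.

26.2%

Products/powers → add relative errors in quadrature, weighted by exponent:
  (½·δb/b)² = (0.5×0.0603)² = 0.000909;  (-2·δa/a)² = (-2×0.111)² = 0.0489;  (2·δr/r)² = (2×0.0681)² = 0.0185
δQ/Q = √(0.0684) = 0.262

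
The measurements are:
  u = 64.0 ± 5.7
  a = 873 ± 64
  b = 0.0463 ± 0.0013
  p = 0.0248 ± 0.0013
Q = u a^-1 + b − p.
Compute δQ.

Let w = u·a^-1 = 0.0733. δw/w = √((1·δu/u)² + (-1·δa/a)²) = √(0.00793 + 0.00537) = 0.115, so δw = 0.00846.
Q = w + b − p: δQ = √(δw² + δb² + δp²) = √(7.15e-05 + 1.69e-06 + 1.69e-06) = 0.00865

0.00865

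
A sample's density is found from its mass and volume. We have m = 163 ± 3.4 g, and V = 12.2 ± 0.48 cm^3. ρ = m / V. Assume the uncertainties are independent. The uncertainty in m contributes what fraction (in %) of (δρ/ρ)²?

(δρ/ρ)² = (1·δm/m)² + (-1·δV/V)²
  m term: (1×0.0209)² = 0.000435
  V term: (-1×0.0393)² = 0.00155
Total = 0.00198. Share from m = 0.000435/0.00198 = 0.219.

21.9%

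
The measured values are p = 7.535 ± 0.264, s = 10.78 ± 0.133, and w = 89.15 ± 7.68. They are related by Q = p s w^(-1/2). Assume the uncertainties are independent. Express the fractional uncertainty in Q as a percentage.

5.69%

Since Q is a product/quotient, work with relative uncertainties:
  (1·δp/p)² = (1×0.0350)² = 0.00123;  (1·δs/s)² = (1×0.0123)² = 0.000152;  (−½·δw/w)² = (-0.5×0.0861)² = 0.00186
δQ/Q = √(0.00324) = 0.0569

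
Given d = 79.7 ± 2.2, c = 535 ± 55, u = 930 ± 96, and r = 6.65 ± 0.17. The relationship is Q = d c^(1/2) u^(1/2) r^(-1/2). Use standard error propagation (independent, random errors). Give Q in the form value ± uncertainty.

21800 ± 1720

Q is a product of powers, so relative uncertainties combine in quadrature:
  (1·δd/d)² = (1×0.0276)² = 0.000762;  (½·δc/c)² = (0.5×0.103)² = 0.00264;  (½·δu/u)² = (0.5×0.103)² = 0.00266;  (−½·δr/r)² = (-0.5×0.0256)² = 0.000163
δQ/Q = √(0.00623) = 0.0789
Q = 21800, so δQ = 0.0789 × 21800 = 1720.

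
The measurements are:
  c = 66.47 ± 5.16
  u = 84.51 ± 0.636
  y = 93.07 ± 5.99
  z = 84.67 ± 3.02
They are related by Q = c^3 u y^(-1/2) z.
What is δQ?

5.18e+07

Since Q is a product/quotient, work with relative uncertainties:
  (3·δc/c)² = (3×0.0776)² = 0.0542;  (1·δu/u)² = (1×0.00753)² = 5.66e-05;  (−½·δy/y)² = (-0.5×0.0644)² = 0.00104;  (1·δz/z)² = (1×0.0357)² = 0.00127
δQ/Q = √(0.0566) = 0.238
Q = 2.178e+08, so δQ = 0.238 × 2.178e+08 = 5.18e+07.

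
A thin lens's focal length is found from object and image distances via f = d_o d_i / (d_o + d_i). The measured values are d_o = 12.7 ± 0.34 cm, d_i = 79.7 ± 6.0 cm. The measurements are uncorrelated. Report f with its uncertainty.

∂f/∂d_o = (d_i/(d_o+d_i))² = 0.744;  ∂f/∂d_i = (d_o/(d_o+d_i))² = 0.0189
δf = √((∂f/∂d_o · δd_o)² + (∂f/∂d_i · δd_i)²) = √(0.0640 + 0.0128) = 0.277 cm
f = 11.0 cm.

11.0 ± 0.277 cm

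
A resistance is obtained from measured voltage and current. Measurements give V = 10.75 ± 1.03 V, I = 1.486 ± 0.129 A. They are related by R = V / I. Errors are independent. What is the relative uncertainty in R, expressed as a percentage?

12.9%

Each factor contributes (exponent × relative error)² to (δR/R)²:
  (1·δV/V)² = (1×0.0958)² = 0.00918;  (-1·δI/I)² = (-1×0.0868)² = 0.00754
δR/R = √(0.0167) = 0.129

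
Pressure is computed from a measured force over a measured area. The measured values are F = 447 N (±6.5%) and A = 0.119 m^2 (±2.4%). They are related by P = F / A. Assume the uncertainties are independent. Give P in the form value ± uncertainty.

3760 ± 260 Pa

Since P is a product/quotient, work with relative uncertainties:
  (1·δF/F)² = (1×0.0650)² = 0.00423;  (-1·δA/A)² = (-1×0.0240)² = 0.000576
δP/P = √(0.00480) = 0.0693
P = 3760 Pa, so δP = 0.0693 × 3760 = 260 Pa.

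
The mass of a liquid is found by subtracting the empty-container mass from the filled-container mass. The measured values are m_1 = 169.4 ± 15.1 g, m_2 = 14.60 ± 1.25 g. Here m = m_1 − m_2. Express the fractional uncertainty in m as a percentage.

9.79%

For a sum/difference, combine absolute errors in quadrature:
  (δm_1)² = 228;  (δm_2)² = 1.56
δm = √(230) = 15.2 g
m = 154.8 g, so δm/m = 15.2/154.8 = 0.0979.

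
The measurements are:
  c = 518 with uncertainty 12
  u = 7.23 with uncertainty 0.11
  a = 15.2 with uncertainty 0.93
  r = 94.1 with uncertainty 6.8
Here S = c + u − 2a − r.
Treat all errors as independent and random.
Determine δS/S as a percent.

3.47%

S is a linear combination, so absolute uncertainties add in quadrature:
  (δc)² = 144;  (δu)² = 0.0121;  (2·δa)² = 3.46;  (δr)² = 46.2
δS = √(194) = 13.9
S = 401, so δS/S = 13.9/401 = 0.0347.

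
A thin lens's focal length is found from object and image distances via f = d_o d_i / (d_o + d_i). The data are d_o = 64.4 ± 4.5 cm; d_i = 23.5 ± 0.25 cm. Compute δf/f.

0.0202

∂f/∂d_o = (d_i/(d_o+d_i))² = 0.0715;  ∂f/∂d_i = (d_o/(d_o+d_i))² = 0.537
δf = √((∂f/∂d_o · δd_o)² + (∂f/∂d_i · δd_i)²) = √(0.103 + 0.0180) = 0.349 cm
f = 17.2 cm, so δf/f = 0.349/17.2 = 0.0202.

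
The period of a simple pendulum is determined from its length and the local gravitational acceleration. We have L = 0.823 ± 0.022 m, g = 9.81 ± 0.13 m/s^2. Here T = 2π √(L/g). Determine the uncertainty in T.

0.0271 s

Products/powers → add relative errors in quadrature, weighted by exponent:
  (½·δL/L)² = (0.5×0.0267)² = 0.000179;  (−½·δg/g)² = (-0.5×0.0133)² = 4.39e-05
δT/T = √(0.000223) = 0.0149
T = 1.82 s, so δT = 0.0149 × 1.82 = 0.0271 s.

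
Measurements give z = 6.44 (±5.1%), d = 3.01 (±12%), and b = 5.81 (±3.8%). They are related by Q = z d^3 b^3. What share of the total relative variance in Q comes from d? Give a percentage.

89.3%

(δQ/Q)² = (1·δz/z)² + (3·δd/d)² + (3·δb/b)²
  z term: (1×0.0510)² = 0.00260
  d term: (3×0.120)² = 0.130
  b term: (3×0.0380)² = 0.0130
Total = 0.145. Share from d = 0.130/0.145 = 0.893.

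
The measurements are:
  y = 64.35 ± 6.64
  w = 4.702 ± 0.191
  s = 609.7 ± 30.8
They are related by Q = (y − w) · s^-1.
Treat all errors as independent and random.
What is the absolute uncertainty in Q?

0.0120

Let u = y − w = 59.65. δu = √(δy² + δw²) = √(44.1 + 0.0365) = 6.64, so δu/u = 0.111.
Q is then a monomial in u, s:
δQ/Q = √((δu/u)² + (-1·δs/s)²) = √(0.0124 + 0.00255) = 0.122
Q = 0.09783, so δQ = 0.122 × 0.09783 = 0.0120.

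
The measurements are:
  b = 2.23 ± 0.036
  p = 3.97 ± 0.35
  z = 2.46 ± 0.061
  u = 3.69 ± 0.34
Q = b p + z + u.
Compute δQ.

Let w = b·p = 8.85. δw/w = √((1·δb/b)² + (1·δp/p)²) = √(0.000261 + 0.00777) = 0.0896, so δw = 0.793.
Q = w + z + u: δQ = √(δw² + δz² + δu²) = √(0.630 + 0.00372 + 0.116) = 0.865

0.865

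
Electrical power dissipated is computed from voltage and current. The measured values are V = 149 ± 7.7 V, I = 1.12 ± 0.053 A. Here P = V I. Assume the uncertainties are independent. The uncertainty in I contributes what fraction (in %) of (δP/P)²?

(δP/P)² = (1·δV/V)² + (1·δI/I)²
  V term: (1×0.0517)² = 0.00267
  I term: (1×0.0473)² = 0.00224
Total = 0.00491. Share from I = 0.00224/0.00491 = 0.456.

45.6%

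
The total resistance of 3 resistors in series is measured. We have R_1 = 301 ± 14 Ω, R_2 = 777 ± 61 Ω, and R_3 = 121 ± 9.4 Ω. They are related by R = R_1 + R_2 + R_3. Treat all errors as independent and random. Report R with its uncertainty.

1200 ± 63.3 Ω

Sums and differences: (δR)² = Σ (cᵢ δxᵢ)².
  (δR_1)² = 196;  (δR_2)² = 3720;  (δR_3)² = 88.4
δR = √(4010) = 63.3 Ω
R = 1200 Ω.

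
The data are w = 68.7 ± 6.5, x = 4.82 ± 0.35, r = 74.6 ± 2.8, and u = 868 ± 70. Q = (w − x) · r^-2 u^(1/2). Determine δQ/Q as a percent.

Let h = w − x = 63.9. δh = √(δw² + δx²) = √(42.2 + 0.122) = 6.51, so δh/h = 0.102.
Q is then a monomial in h, r, u:
δQ/Q = √((δh/h)² + (-2·δr/r)² + (½·δu/u)²) = √(0.0104 + 0.00564 + 0.00163) = 0.133

13.3%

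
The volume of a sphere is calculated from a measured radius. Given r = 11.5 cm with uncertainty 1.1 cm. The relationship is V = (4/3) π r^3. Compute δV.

1830 cm^3

V ∝ r^3, so δV/V = |3| · δr/r = 3 × 0.0957 = 0.287.
V = 6370 cm^3, so δV = 0.287 × 6370 = 1830 cm^3.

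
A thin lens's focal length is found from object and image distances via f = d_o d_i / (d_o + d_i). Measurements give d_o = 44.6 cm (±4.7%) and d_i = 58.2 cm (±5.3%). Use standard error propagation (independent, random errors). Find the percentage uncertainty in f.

3.52%

∂f/∂d_o = (d_i/(d_o+d_i))² = 0.321;  ∂f/∂d_i = (d_o/(d_o+d_i))² = 0.188
δf = √((∂f/∂d_o · δd_o)² + (∂f/∂d_i · δd_i)²) = √(0.451 + 0.337) = 0.888 cm
f = 25.3 cm, so δf/f = 0.888/25.3 = 0.0352.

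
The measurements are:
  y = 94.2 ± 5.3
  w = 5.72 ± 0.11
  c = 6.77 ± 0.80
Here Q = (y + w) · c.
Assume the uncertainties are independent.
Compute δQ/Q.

Let u = y + w = 99.9. δu = √(δy² + δw²) = √(28.1 + 0.0121) = 5.30, so δu/u = 0.0531.
Q is then a monomial in u, c:
δQ/Q = √((δu/u)² + (1·δc/c)²) = √(0.00281 + 0.0140) = 0.130

0.130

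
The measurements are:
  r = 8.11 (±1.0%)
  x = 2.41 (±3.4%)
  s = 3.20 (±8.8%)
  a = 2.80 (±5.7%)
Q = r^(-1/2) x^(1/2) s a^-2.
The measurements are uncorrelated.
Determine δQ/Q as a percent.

For a monomial Q ∝ r^(-1/2), x^(1/2), s, a^-2, fractional errors add in quadrature:
  (−½·δr/r)² = (-0.5×0.0100)² = 2.5e-05;  (½·δx/x)² = (0.5×0.0340)² = 0.000289;  (1·δs/s)² = (1×0.0880)² = 0.00774;  (-2·δa/a)² = (-2×0.0570)² = 0.0130
δQ/Q = √(0.0211) = 0.145

14.5%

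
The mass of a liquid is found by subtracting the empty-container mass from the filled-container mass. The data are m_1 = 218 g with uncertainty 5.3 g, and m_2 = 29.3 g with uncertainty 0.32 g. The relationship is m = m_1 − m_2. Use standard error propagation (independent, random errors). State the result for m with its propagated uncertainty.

Sums and differences: (δm)² = Σ (cᵢ δxᵢ)².
  (δm_1)² = 28.1;  (δm_2)² = 0.102
δm = √(28.2) = 5.31 g
m = 189 g.

189 ± 5.31 g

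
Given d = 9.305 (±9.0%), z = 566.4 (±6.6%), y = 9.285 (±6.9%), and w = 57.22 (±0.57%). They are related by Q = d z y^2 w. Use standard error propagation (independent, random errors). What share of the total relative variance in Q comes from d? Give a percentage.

25.7%

(δQ/Q)² = (1·δd/d)² + (1·δz/z)² + (2·δy/y)² + (1·δw/w)²
  d term: (1×0.0900)² = 0.00810
  z term: (1×0.0660)² = 0.00436
  y term: (2×0.0690)² = 0.0190
  w term: (1×0.00570)² = 3.25e-05
Total = 0.0315. Share from d = 0.00810/0.0315 = 0.257.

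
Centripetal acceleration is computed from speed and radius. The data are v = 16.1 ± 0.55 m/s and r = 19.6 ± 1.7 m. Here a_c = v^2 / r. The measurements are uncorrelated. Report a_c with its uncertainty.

For a monomial a_c ∝ v^2, r^-1, fractional errors add in quadrature:
  (2·δv/v)² = (2×0.0342)² = 0.00467;  (-1·δr/r)² = (-1×0.0867)² = 0.00752
δa_c/a_c = √(0.0122) = 0.110
a_c = 13.2 m/s^2, so δa_c = 0.110 × 13.2 = 1.46 m/s^2.

13.2 ± 1.46 m/s^2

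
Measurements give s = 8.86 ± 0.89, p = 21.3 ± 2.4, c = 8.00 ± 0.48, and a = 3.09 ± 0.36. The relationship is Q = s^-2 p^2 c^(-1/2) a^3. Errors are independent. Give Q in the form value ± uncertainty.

60.3 ± 27.9

Q is a product of powers, so relative uncertainties combine in quadrature:
  (-2·δs/s)² = (-2×0.100)² = 0.0404;  (2·δp/p)² = (2×0.113)² = 0.0508;  (−½·δc/c)² = (-0.5×0.0600)² = 0.000900;  (3·δa/a)² = (3×0.117)² = 0.122
δQ/Q = √(0.214) = 0.463
Q = 60.3, so δQ = 0.463 × 60.3 = 27.9.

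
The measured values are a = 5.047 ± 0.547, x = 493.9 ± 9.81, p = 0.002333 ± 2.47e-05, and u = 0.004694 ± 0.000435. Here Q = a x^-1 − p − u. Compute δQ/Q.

Let w = a·x^-1 = 0.01022. δw/w = √((1·δa/a)² + (-1·δx/x)²) = √(0.0117 + 0.000395) = 0.110, so δw = 0.00113.
Q = w − p − u: δQ = √(δw² + δp² + δu²) = √(1.27e-06 + 6.1e-10 + 1.89e-07) = 0.00121
Q = 0.003192, so δQ/Q = 0.00121/0.003192 = 0.378.

0.378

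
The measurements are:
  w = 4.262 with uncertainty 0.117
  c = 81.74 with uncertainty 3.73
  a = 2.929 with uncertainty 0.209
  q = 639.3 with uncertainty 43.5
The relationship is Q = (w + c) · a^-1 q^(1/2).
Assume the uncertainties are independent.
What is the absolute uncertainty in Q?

66.9

Let u = w + c = 86.00. δu = √(δw² + δc²) = √(0.0137 + 13.9) = 3.73, so δu/u = 0.0434.
Q is then a monomial in u, a, q:
δQ/Q = √((δu/u)² + (-1·δa/a)² + (½·δq/q)²) = √(0.00188 + 0.00509 + 0.00116) = 0.0902
Q = 742.4, so δQ = 0.0902 × 742.4 = 66.9.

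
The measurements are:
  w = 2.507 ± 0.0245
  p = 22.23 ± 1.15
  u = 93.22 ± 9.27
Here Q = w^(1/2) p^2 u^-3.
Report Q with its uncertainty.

0.0009659 ± 0.000305

Since Q is a product/quotient, work with relative uncertainties:
  (½·δw/w)² = (0.5×0.00977)² = 2.39e-05;  (2·δp/p)² = (2×0.0517)² = 0.0107;  (-3·δu/u)² = (-3×0.0994)² = 0.0890
δQ/Q = √(0.0997) = 0.316
Q = 0.0009659, so δQ = 0.316 × 0.0009659 = 0.000305.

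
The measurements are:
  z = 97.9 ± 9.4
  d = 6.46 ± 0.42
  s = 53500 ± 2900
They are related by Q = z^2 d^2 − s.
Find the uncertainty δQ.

Let p = z^2·d^2 = 4e+05. δp/p = √((2·δz/z)² + (2·δd/d)²) = √(0.0369 + 0.0169) = 0.232, so δp = 92800.
Q = p − s: δQ = √(δp² + δs²) = √(8.6e+09 + 8.41e+06) = 92800

92800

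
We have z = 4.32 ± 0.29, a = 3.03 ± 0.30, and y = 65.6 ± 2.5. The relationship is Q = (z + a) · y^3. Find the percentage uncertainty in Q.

Let u = z + a = 7.35. δu = √(δz² + δa²) = √(0.0841 + 0.0900) = 0.417, so δu/u = 0.0568.
Q is then a monomial in u, y:
δQ/Q = √((δu/u)² + (3·δy/y)²) = √(0.00322 + 0.0131) = 0.128

12.8%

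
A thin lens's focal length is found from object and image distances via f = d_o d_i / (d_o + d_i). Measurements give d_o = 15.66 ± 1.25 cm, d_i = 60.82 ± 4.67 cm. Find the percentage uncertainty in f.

6.54%

∂f/∂d_o = (d_i/(d_o+d_i))² = 0.632;  ∂f/∂d_i = (d_o/(d_o+d_i))² = 0.0419
δf = √((∂f/∂d_o · δd_o)² + (∂f/∂d_i · δd_i)²) = √(0.625 + 0.0383) = 0.814 cm
f = 12.45 cm, so δf/f = 0.814/12.45 = 0.0654.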